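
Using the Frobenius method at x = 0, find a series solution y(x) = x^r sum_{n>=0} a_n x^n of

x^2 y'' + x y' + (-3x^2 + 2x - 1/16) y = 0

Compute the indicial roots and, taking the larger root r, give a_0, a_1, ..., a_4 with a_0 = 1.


Write in Frobenius form y'' + (p(x)/x) y' + (q(x)/x^2) y = 0:
  p(x) = 1,  q(x) = -3x^2 + 2x - 1/16.
Indicial equation: r(r-1) + (1) r + (-1/16) = 0 -> roots r_1 = 1/4, r_2 = -1/4.
Take r = r_1 = 1/4. Let y(x) = x^r sum_{n>=0} a_n x^n with a_0 = 1.
Substitute y = x^r sum a_n x^n and match x^{r+n}. The recurrence is
  D(n) a_n + 2 a_{n-1} - 3 a_{n-2} = 0,  where D(n) = (r+n)(r+n-1) + (1)(r+n) + (-1/16).
  a_n = [-2 a_{n-1} + 3 a_{n-2}] / D(n).
Since the indicial polynomial factors as (r - r_1)(r - r_2), D(n) = (r_1 + n - r_1)(r_1 + n - r_2) = n(n + 1/2).
Evaluating step by step (a_0 = 1):
  n = 1: D(1) = 1(1 + 1/2) = 3/2; numerator = -2(1) = -2; a_1 = (-2)/(3/2) = -4/3
  n = 2: D(2) = 2(2 + 1/2) = 5; numerator = -2(-4/3) + 3(1) = 17/3; a_2 = (17/3)/(5) = 17/15
  n = 3: D(3) = 3(3 + 1/2) = 21/2; numerator = -2(17/15) + 3(-4/3) = -94/15; a_3 = (-94/15)/(21/2) = -188/315
  n = 4: D(4) = 4(4 + 1/2) = 18; numerator = -2(-188/315) + 3(17/15) = 1447/315; a_4 = (1447/315)/(18) = 1447/5670

r = 1/4; a_0 = 1; a_1 = -4/3; a_2 = 17/15; a_3 = -188/315; a_4 = 1447/5670


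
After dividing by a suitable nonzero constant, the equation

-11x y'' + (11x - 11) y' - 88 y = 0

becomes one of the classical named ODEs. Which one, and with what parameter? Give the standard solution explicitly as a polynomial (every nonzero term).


All three coefficients share the factor -11; dividing through by -11 gives  x y'' + (1 - x) y' + 8 y = 0.
This matches the Laguerre equation x y'' + (1 - x) y' + n y = 0 with n = 8; the polynomial solution is L_8(x).
With y = sum_k a_k x^k, matching x^k gives (k+1)k a_{k+1} + (k+1) a_{k+1} - k a_k + n a_k = 0, i.e. (k+1)^2 a_{k+1} = (k - n) a_k = (k - 8) a_k. The right side vanishes at k = 8, so the series terminates at degree 8.
Standard normalization L_n(0) = 1 gives a_0 = 1. Work upward with a_{k+1} = (k - 8) a_k / (k+1)^2:
  a_1 = (0 - 8)(1) / 1^2 = -8/1 = -8
  a_2 = (1 - 8)(-8) / 2^2 = 56/4 = 14
  a_3 = (2 - 8)(14) / 3^2 = -84/9 = -28/3
  a_4 = (3 - 8)(-28/3) / 4^2 = (140/3)/16 = 35/12
  a_5 = (4 - 8)(35/12) / 5^2 = (-35/3)/25 = -7/15
  a_6 = (5 - 8)(-7/15) / 6^2 = (7/5)/36 = 7/180
  a_7 = (6 - 8)(7/180) / 7^2 = (-7/90)/49 = -1/630
  a_8 = (7 - 8)(-1/630) / 8^2 = (1/630)/64 = 1/40320
Hence L_8(x) = x^8/40320 - x^7/630 + 7 x^6/180 - 7 x^5/15 + 35 x^4/12 - 28 x^3/3 + 14 x^2 - 8 x + 1.

L_8(x); series = x^8/40320 - x^7/630 + 7 x^6/180 - 7 x^5/15 + 35 x^4/12 - 28 x^3/3 + 14 x^2 - 8 x + 1


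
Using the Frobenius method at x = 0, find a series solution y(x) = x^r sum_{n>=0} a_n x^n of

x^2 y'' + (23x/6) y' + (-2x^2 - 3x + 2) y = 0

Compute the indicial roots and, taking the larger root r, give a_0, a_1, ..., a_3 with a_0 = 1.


Write in Frobenius form y'' + (p(x)/x) y' + (q(x)/x^2) y = 0:
  p(x) = 23/6,  q(x) = -2x^2 - 3x + 2.
Indicial equation: r(r-1) + (23/6) r + (2) = 0 -> roots r_1 = -4/3, r_2 = -3/2.
Take r = r_1 = -4/3. Let y(x) = x^r sum_{n>=0} a_n x^n with a_0 = 1.
Substitute y = x^r sum a_n x^n and match x^{r+n}. The recurrence is
  D(n) a_n - 3 a_{n-1} - 2 a_{n-2} = 0,  where D(n) = (r+n)(r+n-1) + (23/6)(r+n) + (2).
  a_n = [3 a_{n-1} + 2 a_{n-2}] / D(n).
Since the indicial polynomial factors as (r - r_1)(r - r_2), D(n) = (r_1 + n - r_1)(r_1 + n - r_2) = n(n + 1/6).
Evaluating step by step (a_0 = 1):
  n = 1: D(1) = 1(1 + 1/6) = 7/6; numerator = 3(1) = 3; a_1 = (3)/(7/6) = 18/7
  n = 2: D(2) = 2(2 + 1/6) = 13/3; numerator = 3(18/7) + 2(1) = 68/7; a_2 = (68/7)/(13/3) = 204/91
  n = 3: D(3) = 3(3 + 1/6) = 19/2; numerator = 3(204/91) + 2(18/7) = 1080/91; a_3 = (1080/91)/(19/2) = 2160/1729

r = -4/3; a_0 = 1; a_1 = 18/7; a_2 = 204/91; a_3 = 2160/1729


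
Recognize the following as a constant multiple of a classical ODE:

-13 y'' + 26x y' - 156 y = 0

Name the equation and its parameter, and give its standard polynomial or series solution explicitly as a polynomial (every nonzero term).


All three coefficients share the factor -13; dividing through by -13 gives  y'' - 2x y' + 12 y = 0.
This matches the Hermite equation y'' - 2x y' + 2n y = 0 with 2n = 12, so n = 6; the polynomial solution is H_6(x).
With y = sum_k a_k x^k, matching x^k gives (k+2)(k+1) a_{k+2} = 2(k - n) a_k = 2(k - 6) a_k. The right side vanishes at k = 6, so the series with the parity of 6 terminates at degree 6.
Standard normalization: leading coefficient of H_n is 2^n, so a_6 = 2^6 = 64. Work downward with a_k = (k+1)(k+2) a_{k+2} / (2(k - n)):
  a_4 = (5)(6)(64) / (2(4 - 6)) = 1920/(-4) = -480
  a_2 = (3)(4)(-480) / (2(2 - 6)) = -5760/(-8) = 720
  a_0 = (1)(2)(720) / (2(0 - 6)) = 1440/(-12) = -120
Hence H_6(x) = 64 x^6 - 480 x^4 + 720 x^2 - 120.

H_6(x); series = 64 x^6 - 480 x^4 + 720 x^2 - 120


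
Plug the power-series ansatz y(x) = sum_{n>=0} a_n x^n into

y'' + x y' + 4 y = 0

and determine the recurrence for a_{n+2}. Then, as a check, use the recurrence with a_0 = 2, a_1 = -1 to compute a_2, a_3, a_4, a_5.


Substitute y = sum_n a_n x^n.
y''(x) has coefficient (n+2)(n+1) a_{n+2} at x^n;
x y'(x) has coefficient n a_n at x^n (shift);
4 y(x) has coefficient 4 a_n at x^n.
Matching x^n: (n+2)(n+1) a_{n+2} + (n + 4) a_n = 0.
Thus a_{n+2} = (-n - 4) / ((n+1)(n+2)) * a_n.

Check with a_0 = 2, a_1 = -1 (apply the recurrence for n = 0, 1, 2, 3): a_0 = 2, a_1 = -1, a_2 = -4, a_3 = 5/6, a_4 = 2, a_5 = -7/24.

a_(n+2) = (-n - 4) / ((n+1)(n+2)) * a_n; check: a_0 = 2, a_1 = -1, a_2 = -4, a_3 = 5/6, a_4 = 2, a_5 = -7/24


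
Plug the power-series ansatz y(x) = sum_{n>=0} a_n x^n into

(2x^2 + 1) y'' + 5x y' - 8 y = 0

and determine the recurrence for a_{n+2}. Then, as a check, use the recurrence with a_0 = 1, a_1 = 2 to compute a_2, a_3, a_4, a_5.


Substitute y = sum_n a_n x^n.
(1 + 2 x^2) y'' contributes (n+2)(n+1) a_{n+2} + 2 n(n-1) a_n at x^n.
5 x y'(x) contributes 5 n a_n at x^n.
-8 y(x) contributes -8 a_n at x^n.
Matching x^n: (n+2)(n+1) a_{n+2} + (2 n(n-1) + 5 n - 8) a_n = 0.
Thus a_{n+2} = (-2 n(n-1) - 5 n + 8) / ((n+1)(n+2)) * a_n.

Check with a_0 = 1, a_1 = 2 (apply the recurrence for n = 0, 1, 2, 3): a_0 = 1, a_1 = 2, a_2 = 4, a_3 = 1, a_4 = -2, a_5 = -19/20.

a_(n+2) = (-2 n(n-1) - 5 n + 8) / ((n+1)(n+2)) * a_n; check: a_0 = 1, a_1 = 2, a_2 = 4, a_3 = 1, a_4 = -2, a_5 = -19/20


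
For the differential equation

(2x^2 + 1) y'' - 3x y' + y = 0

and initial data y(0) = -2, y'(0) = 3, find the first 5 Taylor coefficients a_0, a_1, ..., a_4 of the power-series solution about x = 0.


Ansatz: y(x) = sum_{n>=0} a_n x^n, so y'(x) = sum_{n>=1} n a_n x^(n-1) and y''(x) = sum_{n>=2} n(n-1) a_n x^(n-2).
Substitute into P(x) y'' + Q(x) y' + R(x) y = 0 with P(x) = 2x^2 + 1, Q(x) = -3x, R(x) = 1, and match powers of x.
Initial conditions: a_0 = -2, a_1 = 3.
Setting the coefficient of each power of x to zero and solving order by order (substituting the coefficients already found):
  x^0: 2 a_2 + a_0 = 0  ->  2 a_2 = -a_0 = 2  ->  a_2 = 1
  x^1: 6 a_3 - 2 a_1 = 0  ->  6 a_3 = 2 a_1 = 6  ->  a_3 = 1
  x^2: 12 a_4 - a_2 = 0  ->  12 a_4 = a_2 = 1  ->  a_4 = 1/12
Truncated series: y(x) = -2 + 3 x + x^2 + x^3 + (1/12) x^4 + O(x^5).

a_0 = -2; a_1 = 3; a_2 = 1; a_3 = 1; a_4 = 1/12


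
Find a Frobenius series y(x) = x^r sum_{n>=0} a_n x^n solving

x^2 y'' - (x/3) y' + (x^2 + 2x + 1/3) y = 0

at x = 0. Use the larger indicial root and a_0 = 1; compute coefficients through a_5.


Write in Frobenius form y'' + (p(x)/x) y' + (q(x)/x^2) y = 0:
  p(x) = -1/3,  q(x) = x^2 + 2x + 1/3.
Indicial equation: r(r-1) + (-1/3) r + (1/3) = 0 -> roots r_1 = 1, r_2 = 1/3.
Take r = r_1 = 1. Let y(x) = x^r sum_{n>=0} a_n x^n with a_0 = 1.
Substitute y = x^r sum a_n x^n and match x^{r+n}. The recurrence is
  D(n) a_n + 2 a_{n-1} + 1 a_{n-2} = 0,  where D(n) = (r+n)(r+n-1) + (-1/3)(r+n) + (1/3).
  a_n = [-2 a_{n-1} - 1 a_{n-2}] / D(n).
Since the indicial polynomial factors as (r - r_1)(r - r_2), D(n) = (r_1 + n - r_1)(r_1 + n - r_2) = n(n + 2/3).
Evaluating step by step (a_0 = 1):
  n = 1: D(1) = 1(1 + 2/3) = 5/3; numerator = -2(1) = -2; a_1 = (-2)/(5/3) = -6/5
  n = 2: D(2) = 2(2 + 2/3) = 16/3; numerator = -2(-6/5) - 1(1) = 7/5; a_2 = (7/5)/(16/3) = 21/80
  n = 3: D(3) = 3(3 + 2/3) = 11; numerator = -2(21/80) - 1(-6/5) = 27/40; a_3 = (27/40)/(11) = 27/440
  n = 4: D(4) = 4(4 + 2/3) = 56/3; numerator = -2(27/440) - 1(21/80) = -339/880; a_4 = (-339/880)/(56/3) = -1017/49280
  n = 5: D(5) = 5(5 + 2/3) = 85/3; numerator = -2(-1017/49280) - 1(27/440) = -9/448; a_5 = (-9/448)/(85/3) = -27/38080

r = 1; a_0 = 1; a_1 = -6/5; a_2 = 21/80; a_3 = 27/440; a_4 = -1017/49280; a_5 = -27/38080


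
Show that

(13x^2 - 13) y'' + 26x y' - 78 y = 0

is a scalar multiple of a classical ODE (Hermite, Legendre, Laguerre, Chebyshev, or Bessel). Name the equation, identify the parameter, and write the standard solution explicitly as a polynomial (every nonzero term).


All three coefficients share the factor -13; dividing through by -13 gives  (1 - x^2) y'' - 2x y' + 6 y = 0.
This matches the Legendre equation (1 - x^2) y'' - 2x y' + n(n+1) y = 0 (note the -2x y' term) with n(n+1) = 6, so n = 2; the polynomial solution is P_2(x).
With y = sum_k a_k x^k, matching x^k gives (k+2)(k+1) a_{k+2} = [k(k+1) - n(n+1)] a_k = (k - 2)(k + 3) a_k. The right side vanishes at k = 2, so the series with the parity of 2 terminates at degree 2.
Standard normalization (P_n(1) = 1): leading coefficient (2n)!/(2^n (n!)^2) = 24/(4*4) = 3/2, so a_2 = 3/2. Work downward with a_k = (k+1)(k+2) a_{k+2} / ((k - 2)(k + 3)):
  a_0 = (1)(2)(3/2) / ((0 - 2)(0 + 3)) = 3/(-6) = -1/2
Hence P_2(x) = 3 x^2/2 - 1/2.

P_2(x); series = 3 x^2/2 - 1/2


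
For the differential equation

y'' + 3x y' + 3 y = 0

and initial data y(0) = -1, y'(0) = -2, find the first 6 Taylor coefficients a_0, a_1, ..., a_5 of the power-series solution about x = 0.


Ansatz: y(x) = sum_{n>=0} a_n x^n, so y'(x) = sum_{n>=1} n a_n x^(n-1) and y''(x) = sum_{n>=2} n(n-1) a_n x^(n-2).
Substitute into P(x) y'' + Q(x) y' + R(x) y = 0 with P(x) = 1, Q(x) = 3x, R(x) = 3, and match powers of x.
Initial conditions: a_0 = -1, a_1 = -2.
Setting the coefficient of each power of x to zero and solving order by order (substituting the coefficients already found):
  x^0: 2 a_2 + 3 a_0 = 0  ->  2 a_2 = -3 a_0 = 3  ->  a_2 = 3/2
  x^1: 6 a_3 + 6 a_1 = 0  ->  6 a_3 = -6 a_1 = 12  ->  a_3 = 2
  x^2: 12 a_4 + 9 a_2 = 0  ->  12 a_4 = -9 a_2 = -27/2  ->  a_4 = -9/8
  x^3: 20 a_5 + 12 a_3 = 0  ->  20 a_5 = -12 a_3 = -24  ->  a_5 = -6/5
Truncated series: y(x) = -1 - 2 x + (3/2) x^2 + 2 x^3 - (9/8) x^4 - (6/5) x^5 + O(x^6).

a_0 = -1; a_1 = -2; a_2 = 3/2; a_3 = 2; a_4 = -9/8; a_5 = -6/5


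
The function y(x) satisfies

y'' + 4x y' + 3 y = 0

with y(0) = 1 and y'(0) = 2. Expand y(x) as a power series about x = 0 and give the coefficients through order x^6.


Ansatz: y(x) = sum_{n>=0} a_n x^n, so y'(x) = sum_{n>=1} n a_n x^(n-1) and y''(x) = sum_{n>=2} n(n-1) a_n x^(n-2).
Substitute into P(x) y'' + Q(x) y' + R(x) y = 0 with P(x) = 1, Q(x) = 4x, R(x) = 3, and match powers of x.
Initial conditions: a_0 = 1, a_1 = 2.
Setting the coefficient of each power of x to zero and solving order by order (substituting the coefficients already found):
  x^0: 2 a_2 + 3 a_0 = 0  ->  2 a_2 = -3 a_0 = -3  ->  a_2 = -3/2
  x^1: 6 a_3 + 7 a_1 = 0  ->  6 a_3 = -7 a_1 = -14  ->  a_3 = -7/3
  x^2: 12 a_4 + 11 a_2 = 0  ->  12 a_4 = -11 a_2 = 33/2  ->  a_4 = 11/8
  x^3: 20 a_5 + 15 a_3 = 0  ->  20 a_5 = -15 a_3 = 35  ->  a_5 = 7/4
  x^4: 30 a_6 + 19 a_4 = 0  ->  30 a_6 = -19 a_4 = -209/8  ->  a_6 = -209/240
Truncated series: y(x) = 1 + 2 x - (3/2) x^2 - (7/3) x^3 + (11/8) x^4 + (7/4) x^5 - (209/240) x^6 + O(x^7).

a_0 = 1; a_1 = 2; a_2 = -3/2; a_3 = -7/3; a_4 = 11/8; a_5 = 7/4; a_6 = -209/240


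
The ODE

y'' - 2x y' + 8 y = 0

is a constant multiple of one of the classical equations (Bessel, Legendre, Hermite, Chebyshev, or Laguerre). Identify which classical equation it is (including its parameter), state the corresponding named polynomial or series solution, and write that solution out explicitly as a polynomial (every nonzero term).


The equation is already in a standard form:  y'' - 2x y' + 8 y = 0.
This matches the Hermite equation y'' - 2x y' + 2n y = 0 with 2n = 8, so n = 4; the polynomial solution is H_4(x).
With y = sum_k a_k x^k, matching x^k gives (k+2)(k+1) a_{k+2} = 2(k - n) a_k = 2(k - 4) a_k. The right side vanishes at k = 4, so the series with the parity of 4 terminates at degree 4.
Standard normalization: leading coefficient of H_n is 2^n, so a_4 = 2^4 = 16. Work downward with a_k = (k+1)(k+2) a_{k+2} / (2(k - n)):
  a_2 = (3)(4)(16) / (2(2 - 4)) = 192/(-4) = -48
  a_0 = (1)(2)(-48) / (2(0 - 4)) = -96/(-8) = 12
Hence H_4(x) = 16 x^4 - 48 x^2 + 12.

H_4(x); series = 16 x^4 - 48 x^2 + 12


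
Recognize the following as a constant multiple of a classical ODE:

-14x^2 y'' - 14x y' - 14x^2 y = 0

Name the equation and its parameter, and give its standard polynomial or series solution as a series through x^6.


All three coefficients share the factor -14; dividing through by -14 gives  x^2 y'' + x y' + x^2 y = 0.
This matches the Bessel equation x^2 y'' + x y' + (x^2 - nu^2) y = 0 with nu^2 = 0, so nu = 0; the solution bounded at x = 0 is J_0(x).
Frobenius at x = 0: indicial roots ±nu; for r = nu the recurrence k(k + 2nu) c_k = -c_{k-2} gives the standard series J_nu(x) = sum_{k>=0} (-1)^k / (k! (k+nu)!) (x/2)^(2k+nu). Evaluate the first 4 terms:
  k = 0: (-1)^0 / (0! * 0! * 2^0) x^0 = 1/(1*1*1) x^0 = (1) x^0
  k = 1: (-1)^1 / (1! * 1! * 2^2) x^2 = -1/(1*1*4) x^2 = (-1/4) x^2
  k = 2: (-1)^2 / (2! * 2! * 2^4) x^4 = 1/(2*2*16) x^4 = (1/64) x^4
  k = 3: (-1)^3 / (3! * 3! * 2^6) x^6 = -1/(6*6*64) x^6 = (-1/2304) x^6
Hence J_0(x) = -x^6/2304 + x^4/64 - x^2/4 + 1 + ....

J_0(x); series = -x^6/2304 + x^4/64 - x^2/4 + 1


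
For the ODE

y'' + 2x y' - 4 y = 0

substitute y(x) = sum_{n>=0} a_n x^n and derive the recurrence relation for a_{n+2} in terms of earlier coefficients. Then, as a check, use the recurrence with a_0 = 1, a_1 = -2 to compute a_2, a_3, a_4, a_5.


Substitute y = sum_n a_n x^n.
y''(x) has coefficient (n+2)(n+1) a_{n+2} at x^n;
2 x y'(x) has coefficient 2 n a_n at x^n (shift);
-4 y(x) has coefficient -4 a_n at x^n.
Matching x^n: (n+2)(n+1) a_{n+2} + (2n - 4) a_n = 0.
Thus a_{n+2} = (-2n + 4) / ((n+1)(n+2)) * a_n.

Check with a_0 = 1, a_1 = -2 (apply the recurrence for n = 0, 1, 2, 3): a_0 = 1, a_1 = -2, a_2 = 2, a_3 = -2/3, a_4 = 0, a_5 = 1/15.

a_(n+2) = (-2n + 4) / ((n+1)(n+2)) * a_n; check: a_0 = 1, a_1 = -2, a_2 = 2, a_3 = -2/3, a_4 = 0, a_5 = 1/15


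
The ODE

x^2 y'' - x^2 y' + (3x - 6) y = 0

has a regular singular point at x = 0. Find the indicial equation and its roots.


Divide by x^2 to reach normal form y'' + P_1(x) y' + P_2(x) y = 0 with P_1(x) = -1 and P_2(x) = 3/x - 6/x^2.
x = 0 is a singular point because the y-coefficient 3/x - 6/x^2 has a pole at x = 0.
It is a regular singular point because x P_1(x) = p(x) = -x and x^2 P_2(x) = q(x) = 3x - 6 are polynomials, hence analytic at x = 0.
p(0) = 0,  q(0) = -6.
Indicial equation: r(r-1) + p(0) r + q(0) = 0, i.e. r^2 + (p(0) - 1) r + q(0) = 0, i.e. r^2 - 1 r - 6 = 0.
Discriminant: (-1)^2 - 4(-6) = 25, so r = (1 ± 5)/2.
Solving: r_1 = 3, r_2 = -2.

indicial: r^2 - 1 r - 6 = 0; roots r_1 = 3, r_2 = -2


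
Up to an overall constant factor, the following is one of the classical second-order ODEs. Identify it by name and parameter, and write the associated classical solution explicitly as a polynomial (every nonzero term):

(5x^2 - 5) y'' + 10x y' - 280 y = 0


All three coefficients share the factor -5; dividing through by -5 gives  (1 - x^2) y'' - 2x y' + 56 y = 0.
This matches the Legendre equation (1 - x^2) y'' - 2x y' + n(n+1) y = 0 (note the -2x y' term) with n(n+1) = 56, so n = 7; the polynomial solution is P_7(x).
With y = sum_k a_k x^k, matching x^k gives (k+2)(k+1) a_{k+2} = [k(k+1) - n(n+1)] a_k = (k - 7)(k + 8) a_k. The right side vanishes at k = 7, so the series with the parity of 7 terminates at degree 7.
Standard normalization (P_n(1) = 1): leading coefficient (2n)!/(2^n (n!)^2) = 87178291200/(128*25401600) = 429/16, so a_7 = 429/16. Work downward with a_k = (k+1)(k+2) a_{k+2} / ((k - 7)(k + 8)):
  a_5 = (6)(7)(429/16) / ((5 - 7)(5 + 8)) = (9009/8)/(-26) = -693/16
  a_3 = (4)(5)(-693/16) / ((3 - 7)(3 + 8)) = (-3465/4)/(-44) = 315/16
  a_1 = (2)(3)(315/16) / ((1 - 7)(1 + 8)) = (945/8)/(-54) = -35/16
Hence P_7(x) = 429 x^7/16 - 693 x^5/16 + 315 x^3/16 - 35 x/16.

P_7(x); series = 429 x^7/16 - 693 x^5/16 + 315 x^3/16 - 35 x/16


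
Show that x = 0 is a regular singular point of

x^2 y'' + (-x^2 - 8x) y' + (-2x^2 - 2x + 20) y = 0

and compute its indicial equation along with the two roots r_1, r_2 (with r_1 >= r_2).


Divide by x^2 to reach normal form y'' + P_1(x) y' + P_2(x) y = 0 with P_1(x) = -1 - 8/x and P_2(x) = -2 - 2/x + 20/x^2.
x = 0 is a singular point because the y'-coefficient -1 - 8/x has a pole at x = 0 and the y-coefficient -2 - 2/x + 20/x^2 has a pole at x = 0.
It is a regular singular point because x P_1(x) = p(x) = -x - 8 and x^2 P_2(x) = q(x) = -2x^2 - 2x + 20 are polynomials, hence analytic at x = 0.
p(0) = -8,  q(0) = 20.
Indicial equation: r(r-1) + p(0) r + q(0) = 0, i.e. r^2 + (p(0) - 1) r + q(0) = 0, i.e. r^2 - 9 r + 20 = 0.
Discriminant: (-9)^2 - 4(20) = 1, so r = (9 ± 1)/2.
Solving: r_1 = 5, r_2 = 4.

indicial: r^2 - 9 r + 20 = 0; roots r_1 = 5, r_2 = 4


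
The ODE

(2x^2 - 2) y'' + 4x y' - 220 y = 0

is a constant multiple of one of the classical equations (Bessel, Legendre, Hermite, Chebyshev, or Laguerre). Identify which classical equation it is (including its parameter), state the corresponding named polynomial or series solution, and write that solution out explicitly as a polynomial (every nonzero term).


All three coefficients share the factor -2; dividing through by -2 gives  (1 - x^2) y'' - 2x y' + 110 y = 0.
This matches the Legendre equation (1 - x^2) y'' - 2x y' + n(n+1) y = 0 (note the -2x y' term) with n(n+1) = 110, so n = 10; the polynomial solution is P_10(x).
With y = sum_k a_k x^k, matching x^k gives (k+2)(k+1) a_{k+2} = [k(k+1) - n(n+1)] a_k = (k - 10)(k + 11) a_k. The right side vanishes at k = 10, so the series with the parity of 10 terminates at degree 10.
Standard normalization (P_n(1) = 1): leading coefficient (2n)!/(2^n (n!)^2) = 2432902008176640000/(1024*13168189440000) = 46189/256, so a_10 = 46189/256. Work downward with a_k = (k+1)(k+2) a_{k+2} / ((k - 10)(k + 11)):
  a_8 = (9)(10)(46189/256) / ((8 - 10)(8 + 11)) = (2078505/128)/(-38) = -109395/256
  a_6 = (7)(8)(-109395/256) / ((6 - 10)(6 + 11)) = (-765765/32)/(-68) = 45045/128
  a_4 = (5)(6)(45045/128) / ((4 - 10)(4 + 11)) = (675675/64)/(-90) = -15015/128
  a_2 = (3)(4)(-15015/128) / ((2 - 10)(2 + 11)) = (-45045/32)/(-104) = 3465/256
  a_0 = (1)(2)(3465/256) / ((0 - 10)(0 + 11)) = (3465/128)/(-110) = -63/256
Hence P_10(x) = 46189 x^10/256 - 109395 x^8/256 + 45045 x^6/128 - 15015 x^4/128 + 3465 x^2/256 - 63/256.

P_10(x); series = 46189 x^10/256 - 109395 x^8/256 + 45045 x^6/128 - 15015 x^4/128 + 3465 x^2/256 - 63/256


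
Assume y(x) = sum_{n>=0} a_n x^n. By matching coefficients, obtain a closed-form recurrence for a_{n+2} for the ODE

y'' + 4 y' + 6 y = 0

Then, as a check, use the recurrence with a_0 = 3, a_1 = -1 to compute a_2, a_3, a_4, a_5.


Substitute y = sum_n a_n x^n.
y''(x) has coefficient (n+2)(n+1) a_{n+2} at x^n;
4 y'(x) has coefficient 4 (n+1) a_{n+1} at x^n;
6 y(x) has coefficient 6 a_n at x^n.
Matching x^n: (n+2)(n+1) a_{n+2} + 4 (n+1) a_{n+1} + 6 a_n = 0.
Thus a_{n+2} = [-4 (n+1) a_{n+1} - 6 a_n] / ((n+1)(n+2)).

Check with a_0 = 3, a_1 = -1 (apply the recurrence for n = 0, 1, 2, 3): a_0 = 3, a_1 = -1, a_2 = -7, a_3 = 31/3, a_4 = -41/6, a_5 = 71/30.

a_(n+2) = [-4 (n+1) a_(n+1) - 6 a_n] / ((n+1)(n+2)); check: a_0 = 3, a_1 = -1, a_2 = -7, a_3 = 31/3, a_4 = -41/6, a_5 = 71/30


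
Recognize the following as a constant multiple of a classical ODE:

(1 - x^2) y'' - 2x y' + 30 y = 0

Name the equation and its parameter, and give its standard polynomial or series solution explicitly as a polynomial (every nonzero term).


The equation is already in a standard form:  (1 - x^2) y'' - 2x y' + 30 y = 0.
This matches the Legendre equation (1 - x^2) y'' - 2x y' + n(n+1) y = 0 (note the -2x y' term) with n(n+1) = 30, so n = 5; the polynomial solution is P_5(x).
With y = sum_k a_k x^k, matching x^k gives (k+2)(k+1) a_{k+2} = [k(k+1) - n(n+1)] a_k = (k - 5)(k + 6) a_k. The right side vanishes at k = 5, so the series with the parity of 5 terminates at degree 5.
Standard normalization (P_n(1) = 1): leading coefficient (2n)!/(2^n (n!)^2) = 3628800/(32*14400) = 63/8, so a_5 = 63/8. Work downward with a_k = (k+1)(k+2) a_{k+2} / ((k - 5)(k + 6)):
  a_3 = (4)(5)(63/8) / ((3 - 5)(3 + 6)) = (315/2)/(-18) = -35/4
  a_1 = (2)(3)(-35/4) / ((1 - 5)(1 + 6)) = (-105/2)/(-28) = 15/8
Hence P_5(x) = 63 x^5/8 - 35 x^3/4 + 15 x/8.

P_5(x); series = 63 x^5/8 - 35 x^3/4 + 15 x/8


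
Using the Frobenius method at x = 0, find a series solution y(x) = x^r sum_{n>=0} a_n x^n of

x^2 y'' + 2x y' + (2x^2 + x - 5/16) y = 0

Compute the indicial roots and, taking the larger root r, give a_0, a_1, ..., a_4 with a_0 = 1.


Write in Frobenius form y'' + (p(x)/x) y' + (q(x)/x^2) y = 0:
  p(x) = 2,  q(x) = 2x^2 + x - 5/16.
Indicial equation: r(r-1) + (2) r + (-5/16) = 0 -> roots r_1 = 1/4, r_2 = -5/4.
Take r = r_1 = 1/4. Let y(x) = x^r sum_{n>=0} a_n x^n with a_0 = 1.
Substitute y = x^r sum a_n x^n and match x^{r+n}. The recurrence is
  D(n) a_n + 1 a_{n-1} + 2 a_{n-2} = 0,  where D(n) = (r+n)(r+n-1) + (2)(r+n) + (-5/16).
  a_n = [-1 a_{n-1} - 2 a_{n-2}] / D(n).
Since the indicial polynomial factors as (r - r_1)(r - r_2), D(n) = (r_1 + n - r_1)(r_1 + n - r_2) = n(n + 3/2).
Evaluating step by step (a_0 = 1):
  n = 1: D(1) = 1(1 + 3/2) = 5/2; numerator = -1(1) = -1; a_1 = (-1)/(5/2) = -2/5
  n = 2: D(2) = 2(2 + 3/2) = 7; numerator = -1(-2/5) - 2(1) = -8/5; a_2 = (-8/5)/(7) = -8/35
  n = 3: D(3) = 3(3 + 3/2) = 27/2; numerator = -1(-8/35) - 2(-2/5) = 36/35; a_3 = (36/35)/(27/2) = 8/105
  n = 4: D(4) = 4(4 + 3/2) = 22; numerator = -1(8/105) - 2(-8/35) = 8/21; a_4 = (8/21)/(22) = 4/231

r = 1/4; a_0 = 1; a_1 = -2/5; a_2 = -8/35; a_3 = 8/105; a_4 = 4/231


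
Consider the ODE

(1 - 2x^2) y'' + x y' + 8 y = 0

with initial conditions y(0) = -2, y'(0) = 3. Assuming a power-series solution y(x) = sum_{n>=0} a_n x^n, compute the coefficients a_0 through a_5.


Ansatz: y(x) = sum_{n>=0} a_n x^n, so y'(x) = sum_{n>=1} n a_n x^(n-1) and y''(x) = sum_{n>=2} n(n-1) a_n x^(n-2).
Substitute into P(x) y'' + Q(x) y' + R(x) y = 0 with P(x) = 1 - 2x^2, Q(x) = x, R(x) = 8, and match powers of x.
Initial conditions: a_0 = -2, a_1 = 3.
Setting the coefficient of each power of x to zero and solving order by order (substituting the coefficients already found):
  x^0: 2 a_2 + 8 a_0 = 0  ->  2 a_2 = -8 a_0 = 16  ->  a_2 = 8
  x^1: 6 a_3 + 9 a_1 = 0  ->  6 a_3 = -9 a_1 = -27  ->  a_3 = -9/2
  x^2: 12 a_4 + 6 a_2 = 0  ->  12 a_4 = -6 a_2 = -48  ->  a_4 = -4
  x^3: 20 a_5 - a_3 = 0  ->  20 a_5 = a_3 = -9/2  ->  a_5 = -9/40
Truncated series: y(x) = -2 + 3 x + 8 x^2 - (9/2) x^3 - 4 x^4 - (9/40) x^5 + O(x^6).

a_0 = -2; a_1 = 3; a_2 = 8; a_3 = -9/2; a_4 = -4; a_5 = -9/40


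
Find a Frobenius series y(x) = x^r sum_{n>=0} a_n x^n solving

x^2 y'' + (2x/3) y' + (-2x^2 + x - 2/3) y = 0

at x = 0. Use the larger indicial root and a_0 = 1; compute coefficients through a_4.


Write in Frobenius form y'' + (p(x)/x) y' + (q(x)/x^2) y = 0:
  p(x) = 2/3,  q(x) = -2x^2 + x - 2/3.
Indicial equation: r(r-1) + (2/3) r + (-2/3) = 0 -> roots r_1 = 1, r_2 = -2/3.
Take r = r_1 = 1. Let y(x) = x^r sum_{n>=0} a_n x^n with a_0 = 1.
Substitute y = x^r sum a_n x^n and match x^{r+n}. The recurrence is
  D(n) a_n + 1 a_{n-1} - 2 a_{n-2} = 0,  where D(n) = (r+n)(r+n-1) + (2/3)(r+n) + (-2/3).
  a_n = [-1 a_{n-1} + 2 a_{n-2}] / D(n).
Since the indicial polynomial factors as (r - r_1)(r - r_2), D(n) = (r_1 + n - r_1)(r_1 + n - r_2) = n(n + 5/3).
Evaluating step by step (a_0 = 1):
  n = 1: D(1) = 1(1 + 5/3) = 8/3; numerator = -1(1) = -1; a_1 = (-1)/(8/3) = -3/8
  n = 2: D(2) = 2(2 + 5/3) = 22/3; numerator = -1(-3/8) + 2(1) = 19/8; a_2 = (19/8)/(22/3) = 57/176
  n = 3: D(3) = 3(3 + 5/3) = 14; numerator = -1(57/176) + 2(-3/8) = -189/176; a_3 = (-189/176)/(14) = -27/352
  n = 4: D(4) = 4(4 + 5/3) = 68/3; numerator = -1(-27/352) + 2(57/176) = 255/352; a_4 = (255/352)/(68/3) = 45/1408

r = 1; a_0 = 1; a_1 = -3/8; a_2 = 57/176; a_3 = -27/352; a_4 = 45/1408


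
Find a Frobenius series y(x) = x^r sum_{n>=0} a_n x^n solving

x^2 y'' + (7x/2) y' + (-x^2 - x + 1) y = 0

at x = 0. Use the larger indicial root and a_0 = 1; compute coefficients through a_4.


Write in Frobenius form y'' + (p(x)/x) y' + (q(x)/x^2) y = 0:
  p(x) = 7/2,  q(x) = -x^2 - x + 1.
Indicial equation: r(r-1) + (7/2) r + (1) = 0 -> roots r_1 = -1/2, r_2 = -2.
Take r = r_1 = -1/2. Let y(x) = x^r sum_{n>=0} a_n x^n with a_0 = 1.
Substitute y = x^r sum a_n x^n and match x^{r+n}. The recurrence is
  D(n) a_n - 1 a_{n-1} - 1 a_{n-2} = 0,  where D(n) = (r+n)(r+n-1) + (7/2)(r+n) + (1).
  a_n = [1 a_{n-1} + 1 a_{n-2}] / D(n).
Since the indicial polynomial factors as (r - r_1)(r - r_2), D(n) = (r_1 + n - r_1)(r_1 + n - r_2) = n(n + 3/2).
Evaluating step by step (a_0 = 1):
  n = 1: D(1) = 1(1 + 3/2) = 5/2; numerator = 1(1) = 1; a_1 = (1)/(5/2) = 2/5
  n = 2: D(2) = 2(2 + 3/2) = 7; numerator = 1(2/5) + 1(1) = 7/5; a_2 = (7/5)/(7) = 1/5
  n = 3: D(3) = 3(3 + 3/2) = 27/2; numerator = 1(1/5) + 1(2/5) = 3/5; a_3 = (3/5)/(27/2) = 2/45
  n = 4: D(4) = 4(4 + 3/2) = 22; numerator = 1(2/45) + 1(1/5) = 11/45; a_4 = (11/45)/(22) = 1/90

r = -1/2; a_0 = 1; a_1 = 2/5; a_2 = 1/5; a_3 = 2/45; a_4 = 1/90


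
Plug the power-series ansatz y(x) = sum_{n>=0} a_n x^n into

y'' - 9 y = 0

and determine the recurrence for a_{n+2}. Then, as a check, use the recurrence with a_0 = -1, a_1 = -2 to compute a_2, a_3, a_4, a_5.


Substitute y = sum_n a_n x^n into y'' + (const) y = 0.
y''(x) = sum_{n>=0} (n+2)(n+1) a_{n+2} x^n.
The ODE becomes sum_n [(n+2)(n+1) a_{n+2} - 9 a_n] x^n = 0.
Setting each coefficient to zero gives the recurrence:
  (n+2)(n+1) a_{n+2} - 9 a_n = 0,
  a_{n+2} = 9 / ((n+1)(n+2)) a_n.

Check with a_0 = -1, a_1 = -2 (apply the recurrence for n = 0, 1, 2, 3): a_0 = -1, a_1 = -2, a_2 = -9/2, a_3 = -3, a_4 = -27/8, a_5 = -27/20.

a_{n+2} = 9/((n+1)(n+2)) * a_n; check: a_0 = -1, a_1 = -2, a_2 = -9/2, a_3 = -3, a_4 = -27/8, a_5 = -27/20


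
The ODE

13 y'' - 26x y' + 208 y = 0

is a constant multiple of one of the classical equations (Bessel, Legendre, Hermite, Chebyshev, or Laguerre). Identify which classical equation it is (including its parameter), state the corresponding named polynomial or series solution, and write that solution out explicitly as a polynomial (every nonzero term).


All three coefficients share the factor 13; dividing through by 13 gives  y'' - 2x y' + 16 y = 0.
This matches the Hermite equation y'' - 2x y' + 2n y = 0 with 2n = 16, so n = 8; the polynomial solution is H_8(x).
With y = sum_k a_k x^k, matching x^k gives (k+2)(k+1) a_{k+2} = 2(k - n) a_k = 2(k - 8) a_k. The right side vanishes at k = 8, so the series with the parity of 8 terminates at degree 8.
Standard normalization: leading coefficient of H_n is 2^n, so a_8 = 2^8 = 256. Work downward with a_k = (k+1)(k+2) a_{k+2} / (2(k - n)):
  a_6 = (7)(8)(256) / (2(6 - 8)) = 14336/(-4) = -3584
  a_4 = (5)(6)(-3584) / (2(4 - 8)) = -107520/(-8) = 13440
  a_2 = (3)(4)(13440) / (2(2 - 8)) = 161280/(-12) = -13440
  a_0 = (1)(2)(-13440) / (2(0 - 8)) = -26880/(-16) = 1680
Hence H_8(x) = 256 x^8 - 3584 x^6 + 13440 x^4 - 13440 x^2 + 1680.

H_8(x); series = 256 x^8 - 3584 x^6 + 13440 x^4 - 13440 x^2 + 1680


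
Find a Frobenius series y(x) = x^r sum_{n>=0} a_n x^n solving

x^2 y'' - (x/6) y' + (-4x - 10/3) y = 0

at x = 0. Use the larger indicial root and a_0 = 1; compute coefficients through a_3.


Write in Frobenius form y'' + (p(x)/x) y' + (q(x)/x^2) y = 0:
  p(x) = -1/6,  q(x) = -4x - 10/3.
Indicial equation: r(r-1) + (-1/6) r + (-10/3) = 0 -> roots r_1 = 5/2, r_2 = -4/3.
Take r = r_1 = 5/2. Let y(x) = x^r sum_{n>=0} a_n x^n with a_0 = 1.
Substitute y = x^r sum a_n x^n and match x^{r+n}. The recurrence is
  D(n) a_n - 4 a_{n-1} = 0,  where D(n) = (r+n)(r+n-1) + (-1/6)(r+n) + (-10/3).
  a_n = 4 / D(n) * a_{n-1}.
Since the indicial polynomial factors as (r - r_1)(r - r_2), D(n) = (r_1 + n - r_1)(r_1 + n - r_2) = n(n + 23/6).
Evaluating step by step (a_0 = 1):
  n = 1: D(1) = 1(1 + 23/6) = 29/6; numerator = 4(1) = 4; a_1 = (4)/(29/6) = 24/29
  n = 2: D(2) = 2(2 + 23/6) = 35/3; numerator = 4(24/29) = 96/29; a_2 = (96/29)/(35/3) = 288/1015
  n = 3: D(3) = 3(3 + 23/6) = 41/2; numerator = 4(288/1015) = 1152/1015; a_3 = (1152/1015)/(41/2) = 2304/41615

r = 5/2; a_0 = 1; a_1 = 24/29; a_2 = 288/1015; a_3 = 2304/41615


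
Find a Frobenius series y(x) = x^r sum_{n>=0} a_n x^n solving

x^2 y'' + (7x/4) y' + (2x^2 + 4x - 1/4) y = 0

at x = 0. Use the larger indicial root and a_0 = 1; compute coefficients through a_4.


Write in Frobenius form y'' + (p(x)/x) y' + (q(x)/x^2) y = 0:
  p(x) = 7/4,  q(x) = 2x^2 + 4x - 1/4.
Indicial equation: r(r-1) + (7/4) r + (-1/4) = 0 -> roots r_1 = 1/4, r_2 = -1.
Take r = r_1 = 1/4. Let y(x) = x^r sum_{n>=0} a_n x^n with a_0 = 1.
Substitute y = x^r sum a_n x^n and match x^{r+n}. The recurrence is
  D(n) a_n + 4 a_{n-1} + 2 a_{n-2} = 0,  where D(n) = (r+n)(r+n-1) + (7/4)(r+n) + (-1/4).
  a_n = [-4 a_{n-1} - 2 a_{n-2}] / D(n).
Since the indicial polynomial factors as (r - r_1)(r - r_2), D(n) = (r_1 + n - r_1)(r_1 + n - r_2) = n(n + 5/4).
Evaluating step by step (a_0 = 1):
  n = 1: D(1) = 1(1 + 5/4) = 9/4; numerator = -4(1) = -4; a_1 = (-4)/(9/4) = -16/9
  n = 2: D(2) = 2(2 + 5/4) = 13/2; numerator = -4(-16/9) - 2(1) = 46/9; a_2 = (46/9)/(13/2) = 92/117
  n = 3: D(3) = 3(3 + 5/4) = 51/4; numerator = -4(92/117) - 2(-16/9) = 16/39; a_3 = (16/39)/(51/4) = 64/1989
  n = 4: D(4) = 4(4 + 5/4) = 21; numerator = -4(64/1989) - 2(92/117) = -376/221; a_4 = (-376/221)/(21) = -376/4641

r = 1/4; a_0 = 1; a_1 = -16/9; a_2 = 92/117; a_3 = 64/1989; a_4 = -376/4641


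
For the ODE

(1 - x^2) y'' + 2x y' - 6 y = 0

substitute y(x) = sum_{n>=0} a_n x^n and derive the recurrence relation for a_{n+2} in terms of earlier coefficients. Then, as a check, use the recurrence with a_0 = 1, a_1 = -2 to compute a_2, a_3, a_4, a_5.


Substitute y = sum_n a_n x^n.
(1 - 1 x^2) y'' contributes (n+2)(n+1) a_{n+2} - n(n-1) a_n at x^n.
2 x y'(x) contributes 2 n a_n at x^n.
-6 y(x) contributes -6 a_n at x^n.
Matching x^n: (n+2)(n+1) a_{n+2} + (-n(n-1) + 2 n - 6) a_n = 0.
Thus a_{n+2} = (n(n-1) - 2 n + 6) / ((n+1)(n+2)) * a_n.

Check with a_0 = 1, a_1 = -2 (apply the recurrence for n = 0, 1, 2, 3): a_0 = 1, a_1 = -2, a_2 = 3, a_3 = -4/3, a_4 = 1, a_5 = -2/5.

a_(n+2) = (n(n-1) - 2 n + 6) / ((n+1)(n+2)) * a_n; check: a_0 = 1, a_1 = -2, a_2 = 3, a_3 = -4/3, a_4 = 1, a_5 = -2/5


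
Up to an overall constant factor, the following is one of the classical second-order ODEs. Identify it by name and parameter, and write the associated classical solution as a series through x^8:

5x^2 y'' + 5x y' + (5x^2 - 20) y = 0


All three coefficients share the factor 5; dividing through by 5 gives  x^2 y'' + x y' + (x^2 - 4) y = 0.
This matches the Bessel equation x^2 y'' + x y' + (x^2 - nu^2) y = 0 with nu^2 = 4, so nu = 2; the solution bounded at x = 0 is J_2(x).
Frobenius at x = 0: indicial roots ±nu; for r = nu the recurrence k(k + 2nu) c_k = -c_{k-2} gives the standard series J_nu(x) = sum_{k>=0} (-1)^k / (k! (k+nu)!) (x/2)^(2k+nu). Evaluate the first 4 terms:
  k = 0: (-1)^0 / (0! * 2! * 2^2) x^2 = 1/(1*2*4) x^2 = (1/8) x^2
  k = 1: (-1)^1 / (1! * 3! * 2^4) x^4 = -1/(1*6*16) x^4 = (-1/96) x^4
  k = 2: (-1)^2 / (2! * 4! * 2^6) x^6 = 1/(2*24*64) x^6 = (1/3072) x^6
  k = 3: (-1)^3 / (3! * 5! * 2^8) x^8 = -1/(6*120*256) x^8 = (-1/184320) x^8
Hence J_2(x) = -x^8/184320 + x^6/3072 - x^4/96 + x^2/8 + ....

J_2(x); series = -x^8/184320 + x^6/3072 - x^4/96 + x^2/8


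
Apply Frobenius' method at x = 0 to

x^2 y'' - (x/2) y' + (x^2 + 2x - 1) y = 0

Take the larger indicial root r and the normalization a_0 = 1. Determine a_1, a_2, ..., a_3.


Write in Frobenius form y'' + (p(x)/x) y' + (q(x)/x^2) y = 0:
  p(x) = -1/2,  q(x) = x^2 + 2x - 1.
Indicial equation: r(r-1) + (-1/2) r + (-1) = 0 -> roots r_1 = 2, r_2 = -1/2.
Take r = r_1 = 2. Let y(x) = x^r sum_{n>=0} a_n x^n with a_0 = 1.
Substitute y = x^r sum a_n x^n and match x^{r+n}. The recurrence is
  D(n) a_n + 2 a_{n-1} + 1 a_{n-2} = 0,  where D(n) = (r+n)(r+n-1) + (-1/2)(r+n) + (-1).
  a_n = [-2 a_{n-1} - 1 a_{n-2}] / D(n).
Since the indicial polynomial factors as (r - r_1)(r - r_2), D(n) = (r_1 + n - r_1)(r_1 + n - r_2) = n(n + 5/2).
Evaluating step by step (a_0 = 1):
  n = 1: D(1) = 1(1 + 5/2) = 7/2; numerator = -2(1) = -2; a_1 = (-2)/(7/2) = -4/7
  n = 2: D(2) = 2(2 + 5/2) = 9; numerator = -2(-4/7) - 1(1) = 1/7; a_2 = (1/7)/(9) = 1/63
  n = 3: D(3) = 3(3 + 5/2) = 33/2; numerator = -2(1/63) - 1(-4/7) = 34/63; a_3 = (34/63)/(33/2) = 68/2079

r = 2; a_0 = 1; a_1 = -4/7; a_2 = 1/63; a_3 = 68/2079


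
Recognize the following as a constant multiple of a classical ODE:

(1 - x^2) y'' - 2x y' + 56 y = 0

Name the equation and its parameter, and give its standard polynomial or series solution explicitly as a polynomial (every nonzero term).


The equation is already in a standard form:  (1 - x^2) y'' - 2x y' + 56 y = 0.
This matches the Legendre equation (1 - x^2) y'' - 2x y' + n(n+1) y = 0 (note the -2x y' term) with n(n+1) = 56, so n = 7; the polynomial solution is P_7(x).
With y = sum_k a_k x^k, matching x^k gives (k+2)(k+1) a_{k+2} = [k(k+1) - n(n+1)] a_k = (k - 7)(k + 8) a_k. The right side vanishes at k = 7, so the series with the parity of 7 terminates at degree 7.
Standard normalization (P_n(1) = 1): leading coefficient (2n)!/(2^n (n!)^2) = 87178291200/(128*25401600) = 429/16, so a_7 = 429/16. Work downward with a_k = (k+1)(k+2) a_{k+2} / ((k - 7)(k + 8)):
  a_5 = (6)(7)(429/16) / ((5 - 7)(5 + 8)) = (9009/8)/(-26) = -693/16
  a_3 = (4)(5)(-693/16) / ((3 - 7)(3 + 8)) = (-3465/4)/(-44) = 315/16
  a_1 = (2)(3)(315/16) / ((1 - 7)(1 + 8)) = (945/8)/(-54) = -35/16
Hence P_7(x) = 429 x^7/16 - 693 x^5/16 + 315 x^3/16 - 35 x/16.

P_7(x); series = 429 x^7/16 - 693 x^5/16 + 315 x^3/16 - 35 x/16


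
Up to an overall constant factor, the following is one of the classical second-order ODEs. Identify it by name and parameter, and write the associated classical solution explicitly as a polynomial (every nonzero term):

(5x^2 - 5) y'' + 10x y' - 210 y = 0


All three coefficients share the factor -5; dividing through by -5 gives  (1 - x^2) y'' - 2x y' + 42 y = 0.
This matches the Legendre equation (1 - x^2) y'' - 2x y' + n(n+1) y = 0 (note the -2x y' term) with n(n+1) = 42, so n = 6; the polynomial solution is P_6(x).
With y = sum_k a_k x^k, matching x^k gives (k+2)(k+1) a_{k+2} = [k(k+1) - n(n+1)] a_k = (k - 6)(k + 7) a_k. The right side vanishes at k = 6, so the series with the parity of 6 terminates at degree 6.
Standard normalization (P_n(1) = 1): leading coefficient (2n)!/(2^n (n!)^2) = 479001600/(64*518400) = 231/16, so a_6 = 231/16. Work downward with a_k = (k+1)(k+2) a_{k+2} / ((k - 6)(k + 7)):
  a_4 = (5)(6)(231/16) / ((4 - 6)(4 + 7)) = (3465/8)/(-22) = -315/16
  a_2 = (3)(4)(-315/16) / ((2 - 6)(2 + 7)) = (-945/4)/(-36) = 105/16
  a_0 = (1)(2)(105/16) / ((0 - 6)(0 + 7)) = (105/8)/(-42) = -5/16
Hence P_6(x) = 231 x^6/16 - 315 x^4/16 + 105 x^2/16 - 5/16.

P_6(x); series = 231 x^6/16 - 315 x^4/16 + 105 x^2/16 - 5/16


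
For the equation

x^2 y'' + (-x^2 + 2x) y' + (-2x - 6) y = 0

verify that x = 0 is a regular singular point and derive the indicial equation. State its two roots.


Divide by x^2 to reach normal form y'' + P_1(x) y' + P_2(x) y = 0 with P_1(x) = -1 + 2/x and P_2(x) = -2/x - 6/x^2.
x = 0 is a singular point because the y'-coefficient -1 + 2/x has a pole at x = 0 and the y-coefficient -2/x - 6/x^2 has a pole at x = 0.
It is a regular singular point because x P_1(x) = p(x) = 2 - x and x^2 P_2(x) = q(x) = -2x - 6 are polynomials, hence analytic at x = 0.
p(0) = 2,  q(0) = -6.
Indicial equation: r(r-1) + p(0) r + q(0) = 0, i.e. r^2 + (p(0) - 1) r + q(0) = 0, i.e. r^2 + 1 r - 6 = 0.
Discriminant: (1)^2 - 4(-6) = 25, so r = (-1 ± 5)/2.
Solving: r_1 = 2, r_2 = -3.

indicial: r^2 + 1 r - 6 = 0; roots r_1 = 2, r_2 = -3


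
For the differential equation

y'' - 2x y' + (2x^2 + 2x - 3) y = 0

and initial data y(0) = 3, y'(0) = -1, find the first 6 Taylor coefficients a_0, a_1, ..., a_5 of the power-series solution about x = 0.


Ansatz: y(x) = sum_{n>=0} a_n x^n, so y'(x) = sum_{n>=1} n a_n x^(n-1) and y''(x) = sum_{n>=2} n(n-1) a_n x^(n-2).
Substitute into P(x) y'' + Q(x) y' + R(x) y = 0 with P(x) = 1, Q(x) = -2x, R(x) = 2x^2 + 2x - 3, and match powers of x.
Initial conditions: a_0 = 3, a_1 = -1.
Setting the coefficient of each power of x to zero and solving order by order (substituting the coefficients already found):
  x^0: 2 a_2 - 3 a_0 = 0  ->  2 a_2 = 3 a_0 = 9  ->  a_2 = 9/2
  x^1: 6 a_3 - 5 a_1 + 2 a_0 = 0  ->  6 a_3 = 5 a_1 - 2 a_0 = -11  ->  a_3 = -11/6
  x^2: 12 a_4 - 7 a_2 + 2 a_1 + 2 a_0 = 0  ->  12 a_4 = 7 a_2 - 2 a_1 - 2 a_0 = 55/2  ->  a_4 = 55/24
  x^3: 20 a_5 - 9 a_3 + 2 a_2 + 2 a_1 = 0  ->  20 a_5 = 9 a_3 - 2 a_2 - 2 a_1 = -47/2  ->  a_5 = -47/40
Truncated series: y(x) = 3 - x + (9/2) x^2 - (11/6) x^3 + (55/24) x^4 - (47/40) x^5 + O(x^6).

a_0 = 3; a_1 = -1; a_2 = 9/2; a_3 = -11/6; a_4 = 55/24; a_5 = -47/40


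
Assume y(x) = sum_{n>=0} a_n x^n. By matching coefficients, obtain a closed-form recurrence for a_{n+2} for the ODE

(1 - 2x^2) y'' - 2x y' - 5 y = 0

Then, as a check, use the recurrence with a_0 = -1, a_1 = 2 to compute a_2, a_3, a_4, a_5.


Substitute y = sum_n a_n x^n.
(1 - 2 x^2) y'' contributes (n+2)(n+1) a_{n+2} - 2 n(n-1) a_n at x^n.
-2 x y'(x) contributes -2 n a_n at x^n.
-5 y(x) contributes -5 a_n at x^n.
Matching x^n: (n+2)(n+1) a_{n+2} + (-2 n(n-1) - 2 n - 5) a_n = 0.
Thus a_{n+2} = (2 n(n-1) + 2 n + 5) / ((n+1)(n+2)) * a_n.

Check with a_0 = -1, a_1 = 2 (apply the recurrence for n = 0, 1, 2, 3): a_0 = -1, a_1 = 2, a_2 = -5/2, a_3 = 7/3, a_4 = -65/24, a_5 = 161/60.

a_(n+2) = (2 n(n-1) + 2 n + 5) / ((n+1)(n+2)) * a_n; check: a_0 = -1, a_1 = 2, a_2 = -5/2, a_3 = 7/3, a_4 = -65/24, a_5 = 161/60


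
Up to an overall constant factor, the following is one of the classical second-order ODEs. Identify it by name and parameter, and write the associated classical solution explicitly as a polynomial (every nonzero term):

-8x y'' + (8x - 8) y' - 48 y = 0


All three coefficients share the factor -8; dividing through by -8 gives  x y'' + (1 - x) y' + 6 y = 0.
This matches the Laguerre equation x y'' + (1 - x) y' + n y = 0 with n = 6; the polynomial solution is L_6(x).
With y = sum_k a_k x^k, matching x^k gives (k+1)k a_{k+1} + (k+1) a_{k+1} - k a_k + n a_k = 0, i.e. (k+1)^2 a_{k+1} = (k - n) a_k = (k - 6) a_k. The right side vanishes at k = 6, so the series terminates at degree 6.
Standard normalization L_n(0) = 1 gives a_0 = 1. Work upward with a_{k+1} = (k - 6) a_k / (k+1)^2:
  a_1 = (0 - 6)(1) / 1^2 = -6/1 = -6
  a_2 = (1 - 6)(-6) / 2^2 = 30/4 = 15/2
  a_3 = (2 - 6)(15/2) / 3^2 = -30/9 = -10/3
  a_4 = (3 - 6)(-10/3) / 4^2 = 10/16 = 5/8
  a_5 = (4 - 6)(5/8) / 5^2 = (-5/4)/25 = -1/20
  a_6 = (5 - 6)(-1/20) / 6^2 = (1/20)/36 = 1/720
Hence L_6(x) = x^6/720 - x^5/20 + 5 x^4/8 - 10 x^3/3 + 15 x^2/2 - 6 x + 1.

L_6(x); series = x^6/720 - x^5/20 + 5 x^4/8 - 10 x^3/3 + 15 x^2/2 - 6 x + 1


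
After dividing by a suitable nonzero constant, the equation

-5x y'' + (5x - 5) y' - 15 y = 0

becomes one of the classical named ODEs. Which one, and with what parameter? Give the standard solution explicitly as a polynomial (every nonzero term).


All three coefficients share the factor -5; dividing through by -5 gives  x y'' + (1 - x) y' + 3 y = 0.
This matches the Laguerre equation x y'' + (1 - x) y' + n y = 0 with n = 3; the polynomial solution is L_3(x).
With y = sum_k a_k x^k, matching x^k gives (k+1)k a_{k+1} + (k+1) a_{k+1} - k a_k + n a_k = 0, i.e. (k+1)^2 a_{k+1} = (k - n) a_k = (k - 3) a_k. The right side vanishes at k = 3, so the series terminates at degree 3.
Standard normalization L_n(0) = 1 gives a_0 = 1. Work upward with a_{k+1} = (k - 3) a_k / (k+1)^2:
  a_1 = (0 - 3)(1) / 1^2 = -3/1 = -3
  a_2 = (1 - 3)(-3) / 2^2 = 6/4 = 3/2
  a_3 = (2 - 3)(3/2) / 3^2 = (-3/2)/9 = -1/6
Hence L_3(x) = -x^3/6 + 3 x^2/2 - 3 x + 1.

L_3(x); series = -x^3/6 + 3 x^2/2 - 3 x + 1
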